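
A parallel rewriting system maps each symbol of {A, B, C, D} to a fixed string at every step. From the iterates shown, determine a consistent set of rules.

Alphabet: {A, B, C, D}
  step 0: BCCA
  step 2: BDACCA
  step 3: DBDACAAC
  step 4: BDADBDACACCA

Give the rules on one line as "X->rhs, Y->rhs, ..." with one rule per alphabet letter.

A->C, B->D, C->A, D->BDA

  step 3 ⇒ step 4: DBDACAAC ⇒ BDA·D·BDA·C·A·C·C·A
    A ↦ C
    B ↦ D
    C ↦ A
    D ↦ BDA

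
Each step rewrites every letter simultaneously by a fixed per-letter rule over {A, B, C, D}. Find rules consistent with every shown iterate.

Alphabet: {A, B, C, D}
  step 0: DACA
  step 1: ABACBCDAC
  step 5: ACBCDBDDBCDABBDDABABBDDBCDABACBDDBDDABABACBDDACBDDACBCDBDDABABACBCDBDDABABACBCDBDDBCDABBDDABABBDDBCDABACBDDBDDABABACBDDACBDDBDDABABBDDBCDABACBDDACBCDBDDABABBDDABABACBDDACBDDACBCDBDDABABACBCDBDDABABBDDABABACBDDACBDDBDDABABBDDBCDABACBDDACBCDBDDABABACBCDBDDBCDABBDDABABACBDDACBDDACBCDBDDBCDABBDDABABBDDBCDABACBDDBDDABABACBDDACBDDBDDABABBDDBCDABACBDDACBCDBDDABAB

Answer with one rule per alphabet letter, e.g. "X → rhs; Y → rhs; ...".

A->AC, B->BDD, C->BCD, D->AB

  step 0 ⇒ step 1: DACA ⇒ AB·AC·BCD·AC
    A ↦ AC
    C ↦ BCD
    D ↦ AB
    B ↦ BDD  (constrained at step 1)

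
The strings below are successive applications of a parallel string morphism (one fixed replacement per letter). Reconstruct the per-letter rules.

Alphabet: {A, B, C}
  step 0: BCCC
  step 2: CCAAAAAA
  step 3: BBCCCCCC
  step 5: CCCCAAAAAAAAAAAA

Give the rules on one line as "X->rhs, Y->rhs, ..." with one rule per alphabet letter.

A->C, B->AA, C->B

  step 2 ⇒ step 3: CCAAAAAA ⇒ B·B·C·C·C·C·C·C
    A ↦ C
    C ↦ B
    B ↦ AA  (constrained at step 0)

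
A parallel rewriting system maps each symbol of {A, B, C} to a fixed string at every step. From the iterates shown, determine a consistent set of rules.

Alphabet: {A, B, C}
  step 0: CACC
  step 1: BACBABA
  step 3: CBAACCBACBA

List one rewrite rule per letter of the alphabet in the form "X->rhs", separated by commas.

  step 0 ⇒ step 1: CACC ⇒ BA·C·BA·BA
    A ↦ C
    C ↦ BA
    B ↦ A  (constrained at step 1)

A->C, B->A, C->BA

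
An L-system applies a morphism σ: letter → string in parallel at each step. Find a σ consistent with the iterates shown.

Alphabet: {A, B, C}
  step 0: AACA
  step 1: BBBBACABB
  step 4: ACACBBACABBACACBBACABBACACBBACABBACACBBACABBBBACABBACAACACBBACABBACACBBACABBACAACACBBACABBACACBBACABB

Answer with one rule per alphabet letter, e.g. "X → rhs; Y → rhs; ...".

  step 0 ⇒ step 1: AACA ⇒ BB·BB·ACA·BB
    A ↦ BB
    C ↦ ACA
    B ↦ AC  (constrained at step 1)

A->BB, B->AC, C->ACA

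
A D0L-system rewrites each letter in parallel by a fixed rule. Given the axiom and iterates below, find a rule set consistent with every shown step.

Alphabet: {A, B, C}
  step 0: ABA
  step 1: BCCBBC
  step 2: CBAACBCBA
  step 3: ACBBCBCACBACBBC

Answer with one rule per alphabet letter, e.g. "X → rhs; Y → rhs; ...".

  step 2 ⇒ step 3: CBAACBCBA ⇒ A·CB·BC·BC·A·CB·A·CB·BC
    A ↦ BC
    B ↦ CB
    C ↦ A

A->BC, B->CB, C->A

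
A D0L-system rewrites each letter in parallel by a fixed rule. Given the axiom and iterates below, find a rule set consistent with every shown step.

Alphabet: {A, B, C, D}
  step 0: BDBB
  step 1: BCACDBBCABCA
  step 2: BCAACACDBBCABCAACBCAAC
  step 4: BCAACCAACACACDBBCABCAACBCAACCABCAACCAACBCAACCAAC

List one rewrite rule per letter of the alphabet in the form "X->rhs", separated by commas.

A->C, B->BCA, C->A, D->CDB

  step 1 ⇒ step 2: BCACDBBCABCA ⇒ BCA·A·C·A·CDB·BCA·BCA·A·C·BCA·A·C
    A ↦ C
    B ↦ BCA
    C ↦ A
    D ↦ CDB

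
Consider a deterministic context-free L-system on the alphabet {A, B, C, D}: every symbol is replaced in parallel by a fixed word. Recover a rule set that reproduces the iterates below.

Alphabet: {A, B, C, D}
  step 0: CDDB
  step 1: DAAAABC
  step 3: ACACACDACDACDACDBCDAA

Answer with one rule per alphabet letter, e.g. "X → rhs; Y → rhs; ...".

A->AC, B->BC, C->D, D->AA

  step 0 ⇒ step 1: CDDB ⇒ D·AA·AA·BC
    B ↦ BC
    C ↦ D
    D ↦ AA
    A ↦ AC  (constrained at step 1)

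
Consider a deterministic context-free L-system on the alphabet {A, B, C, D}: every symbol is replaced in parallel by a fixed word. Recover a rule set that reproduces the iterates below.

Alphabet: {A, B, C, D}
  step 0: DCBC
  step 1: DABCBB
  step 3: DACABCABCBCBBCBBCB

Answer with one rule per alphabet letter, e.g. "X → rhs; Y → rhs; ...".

A->CA, B->CB, C->B, D->DA

  step 0 ⇒ step 1: DCBC ⇒ DA·B·CB·B
    B ↦ CB
    C ↦ B
    D ↦ DA
    A ↦ CA  (constrained at step 1)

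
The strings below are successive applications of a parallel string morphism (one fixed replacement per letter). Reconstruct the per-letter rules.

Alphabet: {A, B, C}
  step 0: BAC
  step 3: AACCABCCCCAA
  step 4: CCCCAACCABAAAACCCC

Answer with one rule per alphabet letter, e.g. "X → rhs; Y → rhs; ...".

A->CC, B->AB, C->A

  step 3 ⇒ step 4: AACCABCCCCAA ⇒ CC·CC·A·A·CC·AB·A·A·A·A·CC·CC
    A ↦ CC
    B ↦ AB
    C ↦ A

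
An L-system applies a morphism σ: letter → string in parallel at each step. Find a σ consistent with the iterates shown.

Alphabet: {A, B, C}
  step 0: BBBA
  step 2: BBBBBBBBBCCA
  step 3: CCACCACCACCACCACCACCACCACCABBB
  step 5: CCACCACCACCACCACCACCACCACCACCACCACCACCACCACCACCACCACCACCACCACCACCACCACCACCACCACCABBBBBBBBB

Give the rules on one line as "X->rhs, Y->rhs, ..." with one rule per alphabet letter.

  step 2 ⇒ step 3: BBBBBBBBBCCA ⇒ CCA·CCA·CCA·CCA·CCA·CCA·CCA·CCA·CCA·B·B·B
    A ↦ B
    B ↦ CCA
    C ↦ B

A->B, B->CCA, C->B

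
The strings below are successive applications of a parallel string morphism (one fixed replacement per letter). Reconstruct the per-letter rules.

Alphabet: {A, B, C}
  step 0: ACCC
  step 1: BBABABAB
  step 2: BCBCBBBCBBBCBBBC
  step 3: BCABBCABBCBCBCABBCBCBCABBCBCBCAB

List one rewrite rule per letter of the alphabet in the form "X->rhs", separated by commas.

A->BB, B->BC, C->AB

  step 2 ⇒ step 3: BCBCBBBCBBBCBBBC ⇒ BC·AB·BC·AB·BC·BC·BC·AB·BC·BC·BC·AB·BC·BC·BC·AB
    B ↦ BC
    C ↦ AB
  step 0 ⇒ step 1: ACCC ⇒ BB·AB·AB·AB
    A ↦ BB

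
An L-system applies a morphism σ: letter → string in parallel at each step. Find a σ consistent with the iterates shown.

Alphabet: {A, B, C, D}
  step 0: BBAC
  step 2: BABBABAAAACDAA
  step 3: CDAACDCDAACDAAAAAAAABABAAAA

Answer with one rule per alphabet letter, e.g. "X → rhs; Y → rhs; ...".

A->AA, B->CD, C->BA, D->B

  step 2 ⇒ step 3: BABBABAAAACDAA ⇒ CD·AA·CD·CD·AA·CD·AA·AA·AA·AA·BA·B·AA·AA
    A ↦ AA
    B ↦ CD
    C ↦ BA
    D ↦ B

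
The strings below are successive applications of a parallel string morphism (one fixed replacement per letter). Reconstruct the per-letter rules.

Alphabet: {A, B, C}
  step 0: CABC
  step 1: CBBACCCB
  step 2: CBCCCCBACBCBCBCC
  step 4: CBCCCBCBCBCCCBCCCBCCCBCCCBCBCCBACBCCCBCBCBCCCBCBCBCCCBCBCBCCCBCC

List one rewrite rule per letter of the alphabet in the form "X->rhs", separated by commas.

A->BA, B->CC, C->CB

  step 1 ⇒ step 2: CBBACCCB ⇒ CB·CC·CC·BA·CB·CB·CB·CC
    A ↦ BA
    B ↦ CC
    C ↦ CB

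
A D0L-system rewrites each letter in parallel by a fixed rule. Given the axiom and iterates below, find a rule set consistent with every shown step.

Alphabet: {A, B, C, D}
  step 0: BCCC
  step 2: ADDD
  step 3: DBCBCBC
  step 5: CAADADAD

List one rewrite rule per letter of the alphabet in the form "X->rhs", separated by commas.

A->D, B->C, C->A, D->BC

  step 2 ⇒ step 3: ADDD ⇒ D·BC·BC·BC
    A ↦ D
    D ↦ BC
    B ↦ C  (constrained at step 0)
    C ↦ A  (constrained at step 0)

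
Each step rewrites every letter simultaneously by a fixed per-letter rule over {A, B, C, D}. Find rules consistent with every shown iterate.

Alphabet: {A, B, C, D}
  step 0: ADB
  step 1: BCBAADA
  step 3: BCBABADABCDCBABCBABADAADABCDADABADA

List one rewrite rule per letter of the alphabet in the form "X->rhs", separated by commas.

A->B, B->ADA, C->BCD, D->CBA

  step 0 ⇒ step 1: ADB ⇒ B·CBA·ADA
    A ↦ B
    B ↦ ADA
    D ↦ CBA
    C ↦ BCD  (constrained at step 1)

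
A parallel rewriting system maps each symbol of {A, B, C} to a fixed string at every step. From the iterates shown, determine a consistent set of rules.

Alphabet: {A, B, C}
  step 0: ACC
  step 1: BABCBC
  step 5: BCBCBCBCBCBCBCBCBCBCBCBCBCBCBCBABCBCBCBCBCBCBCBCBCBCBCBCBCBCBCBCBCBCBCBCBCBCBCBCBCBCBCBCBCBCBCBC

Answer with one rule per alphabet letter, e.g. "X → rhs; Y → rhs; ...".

  step 0 ⇒ step 1: ACC ⇒ BA·BC·BC
    A ↦ BA
    C ↦ BC
    B ↦ BC  (constrained at step 1)

A->BA, B->BC, C->BC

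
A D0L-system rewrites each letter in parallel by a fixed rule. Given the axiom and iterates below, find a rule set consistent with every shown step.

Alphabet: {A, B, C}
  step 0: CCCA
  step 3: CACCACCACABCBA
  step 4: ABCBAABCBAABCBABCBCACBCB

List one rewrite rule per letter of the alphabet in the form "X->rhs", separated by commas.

  step 3 ⇒ step 4: CACCACCACABCBA ⇒ A·BCB·A·A·BCB·A·A·BCB·A·BCB·C·A·C·BCB
    A ↦ BCB
    B ↦ C
    C ↦ A

A->BCB, B->C, C->A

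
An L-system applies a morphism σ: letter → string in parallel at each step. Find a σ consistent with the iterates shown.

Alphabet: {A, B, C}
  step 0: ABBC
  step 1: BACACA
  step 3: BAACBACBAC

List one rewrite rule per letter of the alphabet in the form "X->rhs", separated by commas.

A->B, B->AC, C->A

  step 0 ⇒ step 1: ABBC ⇒ B·AC·AC·A
    A ↦ B
    B ↦ AC
    C ↦ A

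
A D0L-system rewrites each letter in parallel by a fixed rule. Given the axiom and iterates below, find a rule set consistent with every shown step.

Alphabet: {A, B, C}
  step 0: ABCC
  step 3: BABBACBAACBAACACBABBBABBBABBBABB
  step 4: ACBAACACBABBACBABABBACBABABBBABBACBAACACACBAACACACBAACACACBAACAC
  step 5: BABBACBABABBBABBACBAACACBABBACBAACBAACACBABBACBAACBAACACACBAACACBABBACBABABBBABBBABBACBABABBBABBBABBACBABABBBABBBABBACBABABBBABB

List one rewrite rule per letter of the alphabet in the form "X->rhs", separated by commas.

A->BA, B->AC, C->BB

  step 4 ⇒ step 5: ACBAACACBABBACBABABBACBABABBBABBACBAACACACBAACACACBAACACACBAACAC ⇒ BA·BB·AC·BA·BA·BB·BA·BB·AC·BA·AC·AC·BA·BB·AC·BA·AC·BA·AC·AC·BA·BB·AC·BA·AC·BA·AC·AC·AC·BA·AC·AC·BA·BB·AC·BA·BA·BB·BA·BB·BA·BB·AC·BA·BA·BB·BA·BB·BA·BB·AC·BA·BA·BB·BA·BB·BA·BB·AC·BA·BA·BB·BA·BB
    A ↦ BA
    B ↦ AC
    C ↦ BB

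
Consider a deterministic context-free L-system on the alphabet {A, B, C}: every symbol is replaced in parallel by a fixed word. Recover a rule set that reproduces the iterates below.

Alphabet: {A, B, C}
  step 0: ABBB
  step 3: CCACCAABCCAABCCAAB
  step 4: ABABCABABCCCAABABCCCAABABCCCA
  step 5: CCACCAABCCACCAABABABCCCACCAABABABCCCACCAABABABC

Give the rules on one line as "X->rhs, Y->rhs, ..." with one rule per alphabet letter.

A->C, B->CA, C->AB

  step 4 ⇒ step 5: ABABCABABCCCAABABCCCAABABCCCA ⇒ C·CA·C·CA·AB·C·CA·C·CA·AB·AB·AB·C·C·CA·C·CA·AB·AB·AB·C·C·CA·C·CA·AB·AB·AB·C
    A ↦ C
    B ↦ CA
    C ↦ AB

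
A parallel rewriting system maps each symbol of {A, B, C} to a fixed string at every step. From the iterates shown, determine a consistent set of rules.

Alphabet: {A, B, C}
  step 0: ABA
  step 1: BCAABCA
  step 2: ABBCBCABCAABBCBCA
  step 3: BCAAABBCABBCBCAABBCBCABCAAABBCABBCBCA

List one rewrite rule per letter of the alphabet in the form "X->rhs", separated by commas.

  step 2 ⇒ step 3: ABBCBCABCAABBCBCA ⇒ BCA·A·A·BBC·A·BBC·BCA·A·BBC·BCA·BCA·A·A·BBC·A·BBC·BCA
    A ↦ BCA
    B ↦ A
    C ↦ BBC

A->BCA, B->A, C->BBC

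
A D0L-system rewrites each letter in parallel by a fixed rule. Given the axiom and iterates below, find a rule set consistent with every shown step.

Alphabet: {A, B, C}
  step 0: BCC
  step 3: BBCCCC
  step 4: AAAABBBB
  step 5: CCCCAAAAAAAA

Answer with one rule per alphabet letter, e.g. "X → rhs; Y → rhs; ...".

A->C, B->AA, C->B

  step 4 ⇒ step 5: AAAABBBB ⇒ C·C·C·C·AA·AA·AA·AA
    A ↦ C
    B ↦ AA
  step 3 ⇒ step 4: BBCCCC ⇒ AA·AA·B·B·B·B
    C ↦ B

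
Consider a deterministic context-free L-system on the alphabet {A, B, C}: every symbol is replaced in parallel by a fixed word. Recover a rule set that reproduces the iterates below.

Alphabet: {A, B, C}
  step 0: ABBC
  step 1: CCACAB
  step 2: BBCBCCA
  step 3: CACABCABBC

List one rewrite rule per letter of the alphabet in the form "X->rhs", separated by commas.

  step 2 ⇒ step 3: BBCBCCA ⇒ CA·CA·B·CA·B·B·C
    A ↦ C
    B ↦ CA
    C ↦ B

A->C, B->CA, C->B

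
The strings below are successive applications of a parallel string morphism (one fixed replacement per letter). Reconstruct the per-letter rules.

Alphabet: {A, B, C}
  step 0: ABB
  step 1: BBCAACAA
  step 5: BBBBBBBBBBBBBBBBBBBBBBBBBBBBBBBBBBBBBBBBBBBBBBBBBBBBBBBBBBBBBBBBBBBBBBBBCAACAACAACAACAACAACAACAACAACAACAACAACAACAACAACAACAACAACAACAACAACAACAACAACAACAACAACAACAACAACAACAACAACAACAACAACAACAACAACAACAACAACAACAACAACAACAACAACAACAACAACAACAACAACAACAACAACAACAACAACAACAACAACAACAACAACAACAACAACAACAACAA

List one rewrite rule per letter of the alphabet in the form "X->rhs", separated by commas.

  step 0 ⇒ step 1: ABB ⇒ BB·CAA·CAA
    A ↦ BB
    B ↦ CAA
    C ↦ BB  (constrained at step 1)

A->BB, B->CAA, C->BB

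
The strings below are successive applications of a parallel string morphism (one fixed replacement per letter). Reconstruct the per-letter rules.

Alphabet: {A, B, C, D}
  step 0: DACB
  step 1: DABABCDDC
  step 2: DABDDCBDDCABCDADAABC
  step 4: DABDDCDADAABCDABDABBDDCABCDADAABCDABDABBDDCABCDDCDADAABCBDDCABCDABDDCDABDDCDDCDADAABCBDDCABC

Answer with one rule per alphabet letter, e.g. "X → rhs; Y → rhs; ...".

A->B, B->DDC, C->ABC, D->DA

  step 1 ⇒ step 2: DABABCDDC ⇒ DA·B·DDC·B·DDC·ABC·DA·DA·ABC
    A ↦ B
    B ↦ DDC
    C ↦ ABC
    D ↦ DA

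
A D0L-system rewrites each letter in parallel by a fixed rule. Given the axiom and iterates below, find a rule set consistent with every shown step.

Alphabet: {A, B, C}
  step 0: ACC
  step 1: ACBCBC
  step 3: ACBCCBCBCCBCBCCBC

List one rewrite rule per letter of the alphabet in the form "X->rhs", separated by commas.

A->AC, B->C, C->BC

  step 0 ⇒ step 1: ACC ⇒ AC·BC·BC
    A ↦ AC
    C ↦ BC
    B ↦ C  (constrained at step 1)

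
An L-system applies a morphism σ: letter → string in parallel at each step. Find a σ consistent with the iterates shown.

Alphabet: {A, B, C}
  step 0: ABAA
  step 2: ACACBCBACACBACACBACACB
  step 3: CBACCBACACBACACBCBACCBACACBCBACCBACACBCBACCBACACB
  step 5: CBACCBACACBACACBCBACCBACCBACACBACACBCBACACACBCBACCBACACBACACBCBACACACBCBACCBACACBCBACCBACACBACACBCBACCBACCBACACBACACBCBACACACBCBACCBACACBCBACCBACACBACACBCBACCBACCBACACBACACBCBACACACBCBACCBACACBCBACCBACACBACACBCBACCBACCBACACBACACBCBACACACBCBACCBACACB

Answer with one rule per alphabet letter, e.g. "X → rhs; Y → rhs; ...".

A->CB, B->ACB, C->AC

  step 2 ⇒ step 3: ACACBCBACACBACACBACACB ⇒ CB·AC·CB·AC·ACB·AC·ACB·CB·AC·CB·AC·ACB·CB·AC·CB·AC·ACB·CB·AC·CB·AC·ACB
    A ↦ CB
    B ↦ ACB
    C ↦ AC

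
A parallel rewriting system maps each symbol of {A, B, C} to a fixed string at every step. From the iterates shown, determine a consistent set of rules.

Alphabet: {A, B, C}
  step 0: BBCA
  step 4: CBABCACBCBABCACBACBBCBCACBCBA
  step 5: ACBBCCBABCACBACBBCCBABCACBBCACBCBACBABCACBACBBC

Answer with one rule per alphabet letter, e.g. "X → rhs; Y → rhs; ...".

A->BC, B->CB, C->A

  step 4 ⇒ step 5: CBABCACBCBABCACBACBBCBCACBCBA ⇒ A·CB·BC·CB·A·BC·A·CB·A·CB·BC·CB·A·BC·A·CB·BC·A·CB·CB·A·CB·A·BC·A·CB·A·CB·BC
    A ↦ BC
    B ↦ CB
    C ↦ A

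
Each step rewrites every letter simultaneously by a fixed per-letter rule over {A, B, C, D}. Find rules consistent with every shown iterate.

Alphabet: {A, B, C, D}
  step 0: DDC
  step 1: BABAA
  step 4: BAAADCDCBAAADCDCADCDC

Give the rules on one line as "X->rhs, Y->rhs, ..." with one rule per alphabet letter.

  step 0 ⇒ step 1: DDC ⇒ BA·BA·A
    C ↦ A
    D ↦ BA
    A ↦ DC  (constrained at step 1)
    B ↦ A  (constrained at step 1)

A->DC, B->A, C->A, D->BA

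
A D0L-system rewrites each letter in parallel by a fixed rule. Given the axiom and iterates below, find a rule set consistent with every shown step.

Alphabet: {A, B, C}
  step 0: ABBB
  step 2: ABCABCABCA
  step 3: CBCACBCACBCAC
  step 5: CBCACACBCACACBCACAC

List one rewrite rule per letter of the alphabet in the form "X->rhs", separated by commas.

  step 2 ⇒ step 3: ABCABCABCA ⇒ C·BC·A·C·BC·A·C·BC·A·C
    A ↦ C
    B ↦ BC
    C ↦ A

A->C, B->BC, C->A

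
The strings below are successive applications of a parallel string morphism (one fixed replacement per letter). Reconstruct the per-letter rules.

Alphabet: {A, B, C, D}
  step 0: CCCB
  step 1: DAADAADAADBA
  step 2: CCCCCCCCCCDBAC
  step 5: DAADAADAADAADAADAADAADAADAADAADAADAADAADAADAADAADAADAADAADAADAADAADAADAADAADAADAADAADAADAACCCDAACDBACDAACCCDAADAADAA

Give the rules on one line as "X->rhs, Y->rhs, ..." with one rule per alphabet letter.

  step 1 ⇒ step 2: DAADAADAADBA ⇒ C·C·C·C·C·C·C·C·C·C·DBA·C
    A ↦ C
    B ↦ DBA
    D ↦ C
  step 0 ⇒ step 1: CCCB ⇒ DAA·DAA·DAA·DBA
    C ↦ DAA

A->C, B->DBA, C->DAA, D->C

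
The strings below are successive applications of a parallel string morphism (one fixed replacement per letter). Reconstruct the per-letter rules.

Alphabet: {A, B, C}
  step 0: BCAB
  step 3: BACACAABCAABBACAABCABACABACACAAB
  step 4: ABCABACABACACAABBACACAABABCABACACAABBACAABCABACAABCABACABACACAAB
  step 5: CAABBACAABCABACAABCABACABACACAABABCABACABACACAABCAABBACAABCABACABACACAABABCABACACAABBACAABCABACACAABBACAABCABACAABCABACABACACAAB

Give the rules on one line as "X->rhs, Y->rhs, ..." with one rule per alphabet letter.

  step 4 ⇒ step 5: ABCABACABACACAABBACACAABABCABACACAABBACAABCABACAABCABACABACACAAB ⇒ CA·AB·BA·CA·AB·CA·BA·CA·AB·CA·BA·CA·BA·CA·CA·AB·AB·CA·BA·CA·BA·CA·CA·AB·CA·AB·BA·CA·AB·CA·BA·CA·BA·CA·CA·AB·AB·CA·BA·CA·CA·AB·BA·CA·AB·CA·BA·CA·CA·AB·BA·CA·AB·CA·BA·CA·AB·CA·BA·CA·BA·CA·CA·AB
    A ↦ CA
    B ↦ AB
    C ↦ BA

A->CA, B->AB, C->BA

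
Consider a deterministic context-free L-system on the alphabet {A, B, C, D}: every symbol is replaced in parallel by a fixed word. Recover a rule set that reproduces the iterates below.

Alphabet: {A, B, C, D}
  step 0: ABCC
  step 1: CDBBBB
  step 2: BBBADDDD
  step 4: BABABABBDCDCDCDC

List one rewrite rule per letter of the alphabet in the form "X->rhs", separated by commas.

A->C, B->D, C->BB, D->BA

  step 1 ⇒ step 2: CDBBBB ⇒ BB·BA·D·D·D·D
    B ↦ D
    C ↦ BB
    D ↦ BA
  step 0 ⇒ step 1: ABCC ⇒ C·D·BB·BB
    A ↦ C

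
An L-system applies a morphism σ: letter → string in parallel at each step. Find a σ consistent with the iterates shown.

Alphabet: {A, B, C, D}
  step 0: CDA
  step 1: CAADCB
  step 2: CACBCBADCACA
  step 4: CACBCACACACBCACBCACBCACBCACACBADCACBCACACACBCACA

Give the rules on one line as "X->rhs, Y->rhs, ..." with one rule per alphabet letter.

A->CB, B->CA, C->CA, D->AD

  step 1 ⇒ step 2: CAADCB ⇒ CA·CB·CB·AD·CA·CA
    A ↦ CB
    B ↦ CA
    C ↦ CA
    D ↦ AD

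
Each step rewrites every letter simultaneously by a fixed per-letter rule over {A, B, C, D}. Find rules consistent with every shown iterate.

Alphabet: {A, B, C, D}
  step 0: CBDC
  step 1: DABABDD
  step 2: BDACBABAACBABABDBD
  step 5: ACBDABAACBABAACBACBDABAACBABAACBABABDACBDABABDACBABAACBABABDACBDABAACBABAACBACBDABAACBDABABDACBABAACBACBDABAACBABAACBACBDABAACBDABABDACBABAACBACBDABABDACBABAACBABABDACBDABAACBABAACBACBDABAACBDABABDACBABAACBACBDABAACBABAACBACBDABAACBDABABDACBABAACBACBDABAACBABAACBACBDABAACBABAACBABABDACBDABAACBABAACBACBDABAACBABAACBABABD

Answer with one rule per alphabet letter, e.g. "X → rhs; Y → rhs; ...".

A->ACB, B->ABA, C->D, D->BD

  step 1 ⇒ step 2: DABABDD ⇒ BD·ACB·ABA·ACB·ABA·BD·BD
    A ↦ ACB
    B ↦ ABA
    D ↦ BD
  step 0 ⇒ step 1: CBDC ⇒ D·ABA·BD·D
    C ↦ D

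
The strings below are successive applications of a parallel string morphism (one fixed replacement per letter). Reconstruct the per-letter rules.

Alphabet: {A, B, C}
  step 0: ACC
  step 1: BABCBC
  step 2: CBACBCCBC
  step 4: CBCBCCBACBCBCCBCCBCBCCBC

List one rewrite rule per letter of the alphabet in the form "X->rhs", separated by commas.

A->BA, B->C, C->BC

  step 1 ⇒ step 2: BABCBC ⇒ C·BA·C·BC·C·BC
    A ↦ BA
    B ↦ C
    C ↦ BC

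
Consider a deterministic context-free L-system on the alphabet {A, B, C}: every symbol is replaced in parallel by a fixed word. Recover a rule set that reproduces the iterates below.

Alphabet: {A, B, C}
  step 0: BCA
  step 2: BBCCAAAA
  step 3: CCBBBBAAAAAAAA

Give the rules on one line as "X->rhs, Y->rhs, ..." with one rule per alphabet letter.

A->AA, B->C, C->BB

  step 2 ⇒ step 3: BBCCAAAA ⇒ C·C·BB·BB·AA·AA·AA·AA
    A ↦ AA
    B ↦ C
    C ↦ BB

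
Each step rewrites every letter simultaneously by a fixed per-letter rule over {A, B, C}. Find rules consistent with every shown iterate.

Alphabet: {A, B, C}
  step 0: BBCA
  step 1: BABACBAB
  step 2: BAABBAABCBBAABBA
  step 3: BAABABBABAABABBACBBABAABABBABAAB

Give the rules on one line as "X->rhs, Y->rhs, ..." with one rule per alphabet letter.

A->AB, B->BA, C->CB

  step 2 ⇒ step 3: BAABBAABCBBAABBA ⇒ BA·AB·AB·BA·BA·AB·AB·BA·CB·BA·BA·AB·AB·BA·BA·AB
    A ↦ AB
    B ↦ BA
    C ↦ CB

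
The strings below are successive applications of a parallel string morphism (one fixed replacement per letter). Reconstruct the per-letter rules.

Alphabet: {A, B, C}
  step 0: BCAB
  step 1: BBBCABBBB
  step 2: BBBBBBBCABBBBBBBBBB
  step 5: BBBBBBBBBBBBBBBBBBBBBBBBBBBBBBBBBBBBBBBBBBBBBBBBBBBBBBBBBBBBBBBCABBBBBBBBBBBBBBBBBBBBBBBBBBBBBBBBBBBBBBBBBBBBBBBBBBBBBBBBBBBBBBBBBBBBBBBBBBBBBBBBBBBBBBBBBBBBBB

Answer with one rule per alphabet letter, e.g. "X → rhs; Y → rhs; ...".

  step 1 ⇒ step 2: BBBCABBBB ⇒ BB·BB·BB·BC·ABB·BB·BB·BB·BB
    A ↦ ABB
    B ↦ BB
    C ↦ BC

A->ABB, B->BB, C->BC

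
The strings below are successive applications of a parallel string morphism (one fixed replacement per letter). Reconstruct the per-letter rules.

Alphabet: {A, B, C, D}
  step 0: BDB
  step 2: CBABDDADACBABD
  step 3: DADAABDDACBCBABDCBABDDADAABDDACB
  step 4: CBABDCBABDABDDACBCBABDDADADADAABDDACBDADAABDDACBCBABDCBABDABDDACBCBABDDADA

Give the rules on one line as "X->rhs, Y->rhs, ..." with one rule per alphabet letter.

A->ABD, B->DA, C->DA, D->CB

  step 3 ⇒ step 4: DADAABDDACBCBABDCBABDDADAABDDACB ⇒ CB·ABD·CB·ABD·ABD·DA·CB·CB·ABD·DA·DA·DA·DA·ABD·DA·CB·DA·DA·ABD·DA·CB·CB·ABD·CB·ABD·ABD·DA·CB·CB·ABD·DA·DA
    A ↦ ABD
    B ↦ DA
    C ↦ DA
    D ↦ CB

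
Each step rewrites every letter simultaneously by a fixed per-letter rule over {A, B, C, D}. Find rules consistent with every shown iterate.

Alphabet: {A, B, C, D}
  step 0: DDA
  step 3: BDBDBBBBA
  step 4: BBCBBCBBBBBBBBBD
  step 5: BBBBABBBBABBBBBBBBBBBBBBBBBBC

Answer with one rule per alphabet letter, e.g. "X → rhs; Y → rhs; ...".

A->BD, B->BB, C->A, D->C

  step 4 ⇒ step 5: BBCBBCBBBBBBBBBD ⇒ BB·BB·A·BB·BB·A·BB·BB·BB·BB·BB·BB·BB·BB·BB·C
    B ↦ BB
    C ↦ A
    D ↦ C
  step 3 ⇒ step 4: BDBDBBBBA ⇒ BB·C·BB·C·BB·BB·BB·BB·BD
    A ↦ BD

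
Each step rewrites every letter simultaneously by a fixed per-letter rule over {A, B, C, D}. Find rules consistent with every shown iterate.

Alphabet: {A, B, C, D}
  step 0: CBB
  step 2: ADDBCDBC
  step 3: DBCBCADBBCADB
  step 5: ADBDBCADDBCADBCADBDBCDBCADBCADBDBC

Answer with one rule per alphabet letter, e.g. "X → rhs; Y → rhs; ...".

  step 2 ⇒ step 3: ADDBCDBC ⇒ D·BC·BC·AD·B·BC·AD·B
    A ↦ D
    B ↦ AD
    C ↦ B
    D ↦ BC

A->D, B->AD, C->B, D->BC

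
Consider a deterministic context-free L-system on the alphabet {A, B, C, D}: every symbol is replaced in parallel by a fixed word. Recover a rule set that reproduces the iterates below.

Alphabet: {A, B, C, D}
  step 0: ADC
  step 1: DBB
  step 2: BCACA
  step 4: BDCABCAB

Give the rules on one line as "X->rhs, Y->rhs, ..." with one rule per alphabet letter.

  step 1 ⇒ step 2: DBB ⇒ B·CA·CA
    B ↦ CA
    D ↦ B
  step 0 ⇒ step 1: ADC ⇒ D·B·B
    A ↦ D
  step 0 ⇒ step 1: ADC ⇒ D·B·B
    C ↦ B

A->D, B->CA, C->B, D->B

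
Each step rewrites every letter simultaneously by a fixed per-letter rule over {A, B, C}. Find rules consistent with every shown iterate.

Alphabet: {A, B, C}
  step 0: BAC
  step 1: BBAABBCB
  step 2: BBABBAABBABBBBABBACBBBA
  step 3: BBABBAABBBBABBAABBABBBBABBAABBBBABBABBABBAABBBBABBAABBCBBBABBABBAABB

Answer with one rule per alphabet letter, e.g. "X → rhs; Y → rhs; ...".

  step 2 ⇒ step 3: BBABBAABBABBBBABBACBBBA ⇒ BBA·BBA·ABB·BBA·BBA·ABB·ABB·BBA·BBA·ABB·BBA·BBA·BBA·BBA·ABB·BBA·BBA·ABB·CB·BBA·BBA·BBA·ABB
    A ↦ ABB
    B ↦ BBA
    C ↦ CB

A->ABB, B->BBA, C->CB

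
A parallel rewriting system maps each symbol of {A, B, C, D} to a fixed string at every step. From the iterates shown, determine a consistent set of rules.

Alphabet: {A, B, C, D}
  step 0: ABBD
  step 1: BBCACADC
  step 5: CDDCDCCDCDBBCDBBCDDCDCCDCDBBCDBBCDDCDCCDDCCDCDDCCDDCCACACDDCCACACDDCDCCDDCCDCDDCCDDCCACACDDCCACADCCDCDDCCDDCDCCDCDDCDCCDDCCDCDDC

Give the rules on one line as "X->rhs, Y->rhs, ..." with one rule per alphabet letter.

A->BB, B->CA, C->CD, D->DC

  step 0 ⇒ step 1: ABBD ⇒ BB·CA·CA·DC
    A ↦ BB
    B ↦ CA
    D ↦ DC
    C ↦ CD  (constrained at step 1)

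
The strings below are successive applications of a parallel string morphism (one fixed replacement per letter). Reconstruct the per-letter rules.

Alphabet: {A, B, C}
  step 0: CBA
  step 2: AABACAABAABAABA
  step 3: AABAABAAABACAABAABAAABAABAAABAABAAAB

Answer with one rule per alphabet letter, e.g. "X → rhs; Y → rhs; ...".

  step 2 ⇒ step 3: AABACAABAABAABA ⇒ AAB·AAB·A·AAB·AC·AAB·AAB·A·AAB·AAB·A·AAB·AAB·A·AAB
    A ↦ AAB
    B ↦ A
    C ↦ AC

A->AAB, B->A, C->AC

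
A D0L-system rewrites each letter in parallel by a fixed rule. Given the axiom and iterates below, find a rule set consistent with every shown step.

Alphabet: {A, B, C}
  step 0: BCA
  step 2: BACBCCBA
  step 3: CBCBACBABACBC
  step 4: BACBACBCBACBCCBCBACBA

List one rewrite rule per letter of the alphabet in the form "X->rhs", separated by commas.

  step 3 ⇒ step 4: CBCBACBABACBC ⇒ BA·C·BA·C·BC·BA·C·BC·C·BC·BA·C·BA
    A ↦ BC
    B ↦ C
    C ↦ BA

A->BC, B->C, C->BA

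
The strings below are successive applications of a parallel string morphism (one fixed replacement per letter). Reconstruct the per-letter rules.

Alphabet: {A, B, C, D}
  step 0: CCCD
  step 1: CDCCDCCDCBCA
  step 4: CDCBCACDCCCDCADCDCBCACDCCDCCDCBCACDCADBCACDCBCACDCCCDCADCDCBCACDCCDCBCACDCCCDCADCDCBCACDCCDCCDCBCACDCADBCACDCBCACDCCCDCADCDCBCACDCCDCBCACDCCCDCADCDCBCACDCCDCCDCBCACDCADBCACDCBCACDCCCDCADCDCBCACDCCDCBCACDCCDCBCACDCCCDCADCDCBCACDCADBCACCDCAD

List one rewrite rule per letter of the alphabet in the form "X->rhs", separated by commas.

A->AD, B->C, C->CDC, D->BCA

  step 0 ⇒ step 1: CCCD ⇒ CDC·CDC·CDC·BCA
    C ↦ CDC
    D ↦ BCA
    A ↦ AD  (constrained at step 1)
    B ↦ C  (constrained at step 1)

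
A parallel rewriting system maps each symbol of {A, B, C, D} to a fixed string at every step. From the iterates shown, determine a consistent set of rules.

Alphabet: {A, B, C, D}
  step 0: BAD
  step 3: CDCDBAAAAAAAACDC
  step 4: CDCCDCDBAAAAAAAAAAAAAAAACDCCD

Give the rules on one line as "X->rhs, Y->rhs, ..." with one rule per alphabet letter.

  step 3 ⇒ step 4: CDCDBAAAAAAAACDC ⇒ CD·C·CD·C·DB·AA·AA·AA·AA·AA·AA·AA·AA·CD·C·CD
    A ↦ AA
    B ↦ DB
    C ↦ CD
    D ↦ C

A->AA, B->DB, C->CD, D->C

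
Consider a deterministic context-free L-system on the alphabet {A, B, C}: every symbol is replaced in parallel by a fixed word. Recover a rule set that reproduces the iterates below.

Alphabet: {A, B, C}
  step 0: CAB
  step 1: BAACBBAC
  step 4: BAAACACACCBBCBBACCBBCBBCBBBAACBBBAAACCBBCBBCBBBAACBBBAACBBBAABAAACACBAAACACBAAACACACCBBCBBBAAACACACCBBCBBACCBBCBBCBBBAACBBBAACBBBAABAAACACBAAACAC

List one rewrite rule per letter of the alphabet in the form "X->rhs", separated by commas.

  step 0 ⇒ step 1: CAB ⇒ BAA·CBB·AC
    A ↦ CBB
    B ↦ AC
    C ↦ BAA

A->CBB, B->AC, C->BAA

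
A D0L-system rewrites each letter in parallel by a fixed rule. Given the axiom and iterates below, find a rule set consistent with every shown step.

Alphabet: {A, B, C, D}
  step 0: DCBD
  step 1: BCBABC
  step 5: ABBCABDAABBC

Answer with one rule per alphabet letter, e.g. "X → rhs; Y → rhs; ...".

  step 0 ⇒ step 1: DCBD ⇒ BC·B·A·BC
    B ↦ A
    C ↦ B
    D ↦ BC
    A ↦ D  (constrained at step 1)

A->D, B->A, C->B, D->BC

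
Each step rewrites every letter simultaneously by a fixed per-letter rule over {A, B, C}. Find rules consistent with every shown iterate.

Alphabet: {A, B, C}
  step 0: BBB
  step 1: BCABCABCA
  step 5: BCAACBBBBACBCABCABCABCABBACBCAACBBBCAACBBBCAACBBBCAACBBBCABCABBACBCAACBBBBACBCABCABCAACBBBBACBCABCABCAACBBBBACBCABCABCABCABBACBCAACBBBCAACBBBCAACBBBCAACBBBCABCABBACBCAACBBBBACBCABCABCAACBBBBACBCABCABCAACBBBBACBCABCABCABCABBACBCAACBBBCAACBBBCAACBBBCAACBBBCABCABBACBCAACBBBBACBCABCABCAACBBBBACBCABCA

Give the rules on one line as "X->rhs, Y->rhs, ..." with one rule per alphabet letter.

  step 0 ⇒ step 1: BBB ⇒ BCA·BCA·BCA
    B ↦ BCA
    A ↦ BB  (constrained at step 1)
    C ↦ AC  (constrained at step 1)

A->BB, B->BCA, C->AC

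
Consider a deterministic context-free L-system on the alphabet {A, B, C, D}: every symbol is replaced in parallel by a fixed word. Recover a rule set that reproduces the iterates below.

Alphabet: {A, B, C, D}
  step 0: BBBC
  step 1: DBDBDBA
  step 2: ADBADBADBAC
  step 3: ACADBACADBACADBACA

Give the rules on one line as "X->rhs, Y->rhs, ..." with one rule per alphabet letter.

  step 2 ⇒ step 3: ADBADBADBAC ⇒ AC·A·DB·AC·A·DB·AC·A·DB·AC·A
    A ↦ AC
    B ↦ DB
    C ↦ A
    D ↦ A

A->AC, B->DB, C->A, D->A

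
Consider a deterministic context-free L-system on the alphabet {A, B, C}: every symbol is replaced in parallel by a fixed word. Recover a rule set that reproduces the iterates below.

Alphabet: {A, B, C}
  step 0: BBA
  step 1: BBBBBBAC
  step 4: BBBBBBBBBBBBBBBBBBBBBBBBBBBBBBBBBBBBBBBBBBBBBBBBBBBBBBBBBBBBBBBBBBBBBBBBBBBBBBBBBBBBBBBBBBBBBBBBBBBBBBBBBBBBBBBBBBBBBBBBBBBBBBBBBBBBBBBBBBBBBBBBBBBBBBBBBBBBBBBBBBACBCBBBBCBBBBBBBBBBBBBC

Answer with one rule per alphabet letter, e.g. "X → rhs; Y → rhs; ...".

  step 0 ⇒ step 1: BBA ⇒ BBB·BBB·AC
    A ↦ AC
    B ↦ BBB
    C ↦ BC  (constrained at step 1)

A->AC, B->BBB, C->BC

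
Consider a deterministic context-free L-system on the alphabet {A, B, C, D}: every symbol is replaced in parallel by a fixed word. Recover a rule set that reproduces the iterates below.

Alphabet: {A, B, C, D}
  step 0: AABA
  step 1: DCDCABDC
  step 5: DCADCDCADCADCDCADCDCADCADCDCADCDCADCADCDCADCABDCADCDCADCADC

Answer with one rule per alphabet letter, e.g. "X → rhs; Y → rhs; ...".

A->DC, B->AB, C->A, D->DC

  step 0 ⇒ step 1: AABA ⇒ DC·DC·AB·DC
    A ↦ DC
    B ↦ AB
    C ↦ A  (constrained at step 1)
    D ↦ DC  (constrained at step 1)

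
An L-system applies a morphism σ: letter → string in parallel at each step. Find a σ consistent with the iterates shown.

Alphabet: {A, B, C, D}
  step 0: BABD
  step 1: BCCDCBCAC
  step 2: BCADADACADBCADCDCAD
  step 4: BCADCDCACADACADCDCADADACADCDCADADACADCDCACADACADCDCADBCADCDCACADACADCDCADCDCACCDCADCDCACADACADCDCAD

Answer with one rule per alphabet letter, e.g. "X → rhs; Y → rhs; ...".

  step 1 ⇒ step 2: BCCDCBCAC ⇒ BC·AD·AD·AC·AD·BC·AD·CDC·AD
    A ↦ CDC
    B ↦ BC
    C ↦ AD
    D ↦ AC

A->CDC, B->BC, C->AD, D->AC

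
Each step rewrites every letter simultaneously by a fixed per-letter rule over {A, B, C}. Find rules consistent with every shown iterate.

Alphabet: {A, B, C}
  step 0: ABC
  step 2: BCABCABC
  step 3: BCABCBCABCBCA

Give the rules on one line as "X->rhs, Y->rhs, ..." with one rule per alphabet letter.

  step 2 ⇒ step 3: BCABCABC ⇒ BC·A·BC·BC·A·BC·BC·A
    A ↦ BC
    B ↦ BC
    C ↦ A

A->BC, B->BC, C->A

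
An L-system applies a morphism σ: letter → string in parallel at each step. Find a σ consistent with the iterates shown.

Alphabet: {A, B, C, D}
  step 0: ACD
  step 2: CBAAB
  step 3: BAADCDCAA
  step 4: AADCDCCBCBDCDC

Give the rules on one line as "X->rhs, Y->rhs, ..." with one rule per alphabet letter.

  step 3 ⇒ step 4: BAADCDCAA ⇒ AA·DC·DC·C·B·C·B·DC·DC
    A ↦ DC
    B ↦ AA
    C ↦ B
    D ↦ C

A->DC, B->AA, C->B, D->C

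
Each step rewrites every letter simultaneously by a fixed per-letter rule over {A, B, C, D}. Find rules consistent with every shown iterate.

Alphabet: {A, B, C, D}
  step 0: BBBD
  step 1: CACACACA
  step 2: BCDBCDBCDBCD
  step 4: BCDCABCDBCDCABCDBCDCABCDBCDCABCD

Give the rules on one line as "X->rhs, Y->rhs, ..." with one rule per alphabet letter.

A->CD, B->CA, C->B, D->CA

  step 1 ⇒ step 2: CACACACA ⇒ B·CD·B·CD·B·CD·B·CD
    A ↦ CD
    C ↦ B
  step 0 ⇒ step 1: BBBD ⇒ CA·CA·CA·CA
    B ↦ CA
  step 0 ⇒ step 1: BBBD ⇒ CA·CA·CA·CA
    D ↦ CA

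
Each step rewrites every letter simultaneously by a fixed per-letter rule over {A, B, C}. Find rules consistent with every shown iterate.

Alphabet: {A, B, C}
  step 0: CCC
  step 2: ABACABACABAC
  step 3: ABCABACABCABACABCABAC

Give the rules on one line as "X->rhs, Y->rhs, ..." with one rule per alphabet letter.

A->AB, B->C, C->AC

  step 2 ⇒ step 3: ABACABACABAC ⇒ AB·C·AB·AC·AB·C·AB·AC·AB·C·AB·AC
    A ↦ AB
    B ↦ C
    C ↦ AC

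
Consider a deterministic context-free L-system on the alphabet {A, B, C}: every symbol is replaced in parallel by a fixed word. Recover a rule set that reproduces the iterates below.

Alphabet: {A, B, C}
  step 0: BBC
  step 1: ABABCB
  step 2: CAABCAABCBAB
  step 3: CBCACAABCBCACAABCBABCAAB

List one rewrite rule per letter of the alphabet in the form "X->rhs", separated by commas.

  step 2 ⇒ step 3: CAABCAABCBAB ⇒ CB·CA·CA·AB·CB·CA·CA·AB·CB·AB·CA·AB
    A ↦ CA
    B ↦ AB
    C ↦ CB

A->CA, B->AB, C->CB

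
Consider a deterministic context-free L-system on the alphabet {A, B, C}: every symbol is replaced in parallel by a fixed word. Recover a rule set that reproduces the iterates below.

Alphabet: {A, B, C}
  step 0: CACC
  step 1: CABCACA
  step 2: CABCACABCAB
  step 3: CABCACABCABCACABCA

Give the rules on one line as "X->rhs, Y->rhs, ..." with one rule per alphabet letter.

A->B, B->CA, C->CA

  step 2 ⇒ step 3: CABCACABCAB ⇒ CA·B·CA·CA·B·CA·B·CA·CA·B·CA
    A ↦ B
    B ↦ CA
    C ↦ CA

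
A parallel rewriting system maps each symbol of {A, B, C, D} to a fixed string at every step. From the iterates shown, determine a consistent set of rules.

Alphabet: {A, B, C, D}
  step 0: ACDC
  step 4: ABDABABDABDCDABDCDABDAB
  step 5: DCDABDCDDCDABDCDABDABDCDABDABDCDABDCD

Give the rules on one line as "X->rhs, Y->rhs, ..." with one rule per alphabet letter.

A->D, B->CD, C->D, D->AB

  step 4 ⇒ step 5: ABDABABDABDCDABDCDABDAB ⇒ D·CD·AB·D·CD·D·CD·AB·D·CD·AB·D·AB·D·CD·AB·D·AB·D·CD·AB·D·CD
    A ↦ D
    B ↦ CD
    C ↦ D
    D ↦ AB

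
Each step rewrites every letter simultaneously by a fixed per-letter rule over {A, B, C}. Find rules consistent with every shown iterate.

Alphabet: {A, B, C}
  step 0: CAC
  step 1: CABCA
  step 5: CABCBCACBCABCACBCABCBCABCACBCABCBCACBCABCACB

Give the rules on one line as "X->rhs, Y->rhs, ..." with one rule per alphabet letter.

A->B, B->CB, C->CA

  step 0 ⇒ step 1: CAC ⇒ CA·B·CA
    A ↦ B
    C ↦ CA
    B ↦ CB  (constrained at step 1)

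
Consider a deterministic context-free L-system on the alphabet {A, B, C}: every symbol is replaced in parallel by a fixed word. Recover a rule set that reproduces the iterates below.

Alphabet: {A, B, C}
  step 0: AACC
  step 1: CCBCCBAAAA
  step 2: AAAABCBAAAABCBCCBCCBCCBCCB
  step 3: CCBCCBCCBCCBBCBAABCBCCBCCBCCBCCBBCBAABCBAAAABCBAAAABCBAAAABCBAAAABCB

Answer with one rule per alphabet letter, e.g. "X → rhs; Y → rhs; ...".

  step 2 ⇒ step 3: AAAABCBAAAABCBCCBCCBCCBCCB ⇒ CCB·CCB·CCB·CCB·BCB·AA·BCB·CCB·CCB·CCB·CCB·BCB·AA·BCB·AA·AA·BCB·AA·AA·BCB·AA·AA·BCB·AA·AA·BCB
    A ↦ CCB
    B ↦ BCB
    C ↦ AA

A->CCB, B->BCB, C->AA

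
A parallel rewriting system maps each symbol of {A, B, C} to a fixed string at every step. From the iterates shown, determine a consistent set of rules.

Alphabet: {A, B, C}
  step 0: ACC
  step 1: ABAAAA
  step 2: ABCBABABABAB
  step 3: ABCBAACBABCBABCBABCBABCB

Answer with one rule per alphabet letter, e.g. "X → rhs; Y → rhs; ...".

  step 2 ⇒ step 3: ABCBABABABAB ⇒ AB·CB·AA·CB·AB·CB·AB·CB·AB·CB·AB·CB
    A ↦ AB
    B ↦ CB
    C ↦ AA

A->AB, B->CB, C->AA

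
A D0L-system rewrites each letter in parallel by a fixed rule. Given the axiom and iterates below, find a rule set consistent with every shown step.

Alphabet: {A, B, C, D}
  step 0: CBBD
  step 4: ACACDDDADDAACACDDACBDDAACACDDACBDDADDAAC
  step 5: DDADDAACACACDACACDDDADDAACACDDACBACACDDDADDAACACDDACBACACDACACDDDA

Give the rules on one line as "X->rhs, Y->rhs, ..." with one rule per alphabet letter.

A->D, B->CB, C->DA, D->AC

  step 4 ⇒ step 5: ACACDDDADDAACACDDACBDDAACACDDACBDDADDAAC ⇒ D·DA·D·DA·AC·AC·AC·D·AC·AC·D·D·DA·D·DA·AC·AC·D·DA·CB·AC·AC·D·D·DA·D·DA·AC·AC·D·DA·CB·AC·AC·D·AC·AC·D·D·DA
    A ↦ D
    B ↦ CB
    C ↦ DA
    D ↦ AC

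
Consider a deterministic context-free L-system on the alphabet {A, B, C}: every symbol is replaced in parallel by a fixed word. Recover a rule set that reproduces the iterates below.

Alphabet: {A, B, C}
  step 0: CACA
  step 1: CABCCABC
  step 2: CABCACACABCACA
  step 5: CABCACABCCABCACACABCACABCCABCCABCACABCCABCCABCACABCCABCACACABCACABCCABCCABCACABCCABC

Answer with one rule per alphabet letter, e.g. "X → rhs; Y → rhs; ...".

  step 1 ⇒ step 2: CABCCABC ⇒ CA·BC·A·CA·CA·BC·A·CA
    A ↦ BC
    B ↦ A
    C ↦ CA

A->BC, B->A, C->CA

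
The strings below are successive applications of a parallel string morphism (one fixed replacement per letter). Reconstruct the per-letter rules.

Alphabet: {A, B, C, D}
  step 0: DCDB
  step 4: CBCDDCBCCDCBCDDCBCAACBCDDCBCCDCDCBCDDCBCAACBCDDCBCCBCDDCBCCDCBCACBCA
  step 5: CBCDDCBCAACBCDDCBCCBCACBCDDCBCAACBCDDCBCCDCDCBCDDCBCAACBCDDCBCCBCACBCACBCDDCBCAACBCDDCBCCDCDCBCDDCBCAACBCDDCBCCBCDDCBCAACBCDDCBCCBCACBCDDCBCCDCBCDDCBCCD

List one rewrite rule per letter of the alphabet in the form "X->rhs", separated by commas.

A->CD, B->DD, C->CBC, D->A

  step 4 ⇒ step 5: CBCDDCBCCDCBCDDCBCAACBCDDCBCCDCDCBCDDCBCAACBCDDCBCCBCDDCBCCDCBCACBCA ⇒ CBC·DD·CBC·A·A·CBC·DD·CBC·CBC·A·CBC·DD·CBC·A·A·CBC·DD·CBC·CD·CD·CBC·DD·CBC·A·A·CBC·DD·CBC·CBC·A·CBC·A·CBC·DD·CBC·A·A·CBC·DD·CBC·CD·CD·CBC·DD·CBC·A·A·CBC·DD·CBC·CBC·DD·CBC·A·A·CBC·DD·CBC·CBC·A·CBC·DD·CBC·CD·CBC·DD·CBC·CD
    A ↦ CD
    B ↦ DD
    C ↦ CBC
    D ↦ A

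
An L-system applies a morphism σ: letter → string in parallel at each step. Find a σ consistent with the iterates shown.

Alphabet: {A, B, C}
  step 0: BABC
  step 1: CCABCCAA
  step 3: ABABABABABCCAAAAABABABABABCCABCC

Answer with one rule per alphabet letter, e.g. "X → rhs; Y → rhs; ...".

  step 0 ⇒ step 1: BABC ⇒ CC·AB·CC·AA
    A ↦ AB
    B ↦ CC
    C ↦ AA

A->AB, B->CC, C->AA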